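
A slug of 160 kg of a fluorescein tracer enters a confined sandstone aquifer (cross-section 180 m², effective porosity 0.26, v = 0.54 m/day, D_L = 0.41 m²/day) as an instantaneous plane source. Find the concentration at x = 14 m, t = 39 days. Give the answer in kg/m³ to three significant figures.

For an instantaneous plane source, C(x,t) = M/(n_e·A·√(4πDt)) · exp(−(x−vt)²/(4Dt)), with n_e·A the pore (flow) area.
Plume center vt = 0.54 × 39 = 21.06 m, so the well at 14 m is 7.06 m upgradient of the peak.
√(4πDt) = 14.18 m, giving peak height M/(n_e·A·√(4πDt)) = 160/(0.26 × 180 × 14.18) = 0.2411 kg/m³.
(x−vt)²/(4Dt) = (-7.06)²/(4 × 0.41 × 39) = 0.7793; exp(−0.7793) = 0.4587.
C = 0.2411 × 0.4587 = 0.111 kg/m³.

0.111 kg/m³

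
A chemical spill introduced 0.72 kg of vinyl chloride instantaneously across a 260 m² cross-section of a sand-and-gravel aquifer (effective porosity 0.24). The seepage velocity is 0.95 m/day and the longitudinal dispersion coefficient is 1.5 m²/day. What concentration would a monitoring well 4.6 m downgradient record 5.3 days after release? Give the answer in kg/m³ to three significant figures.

For an instantaneous plane source, C(x,t) = M/(n_e·A·√(4πDt)) · exp(−(x−vt)²/(4Dt)), with n_e·A the pore (flow) area.
Plume center vt = 0.95 × 5.3 = 5.035 m, so the well at 4.6 m is 0.435 m upgradient of the peak.
√(4πDt) = 9.995 m, giving peak height M/(n_e·A·√(4πDt)) = 0.72/(0.24 × 260 × 9.995) = 0.001154 kg/m³.
(x−vt)²/(4Dt) = (-0.435)²/(4 × 1.5 × 5.3) = 0.005950; exp(−0.005950) = 0.9941.
C = 0.001154 × 0.9941 = 0.00115 kg/m³.

0.00115 kg/m³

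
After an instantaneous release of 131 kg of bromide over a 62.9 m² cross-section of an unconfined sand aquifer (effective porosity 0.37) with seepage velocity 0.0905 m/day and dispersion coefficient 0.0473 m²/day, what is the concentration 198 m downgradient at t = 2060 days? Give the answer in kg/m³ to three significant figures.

For an instantaneous plane source, C(x,t) = M/(n_e·A·√(4πDt)) · exp(−(x−vt)²/(4Dt)), with n_e·A the pore (flow) area.
Plume center vt = 0.0905 × 2060 = 186.43 m, so the well at 198 m is 11.57 m downgradient of the peak.
√(4πDt) = 34.99 m, giving peak height M/(n_e·A·√(4πDt)) = 131/(0.37 × 62.9 × 34.99) = 0.1609 kg/m³.
(x−vt)²/(4Dt) = (11.57)²/(4 × 0.0473 × 2060) = 0.3435; exp(−0.3435) = 0.7093.
C = 0.1609 × 0.7093 = 0.114 kg/m³.

0.114 kg/m³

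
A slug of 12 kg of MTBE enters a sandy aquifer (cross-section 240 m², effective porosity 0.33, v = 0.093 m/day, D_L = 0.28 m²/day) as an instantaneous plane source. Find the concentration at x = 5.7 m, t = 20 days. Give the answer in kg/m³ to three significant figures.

0.00935 kg/m³

For an instantaneous plane source, C(x,t) = M/(n_e·A·√(4πDt)) · exp(−(x−vt)²/(4Dt)), with n_e·A the pore (flow) area.
Plume center vt = 0.093 × 20 = 1.86 m, so the well at 5.7 m is 3.84 m downgradient of the peak.
√(4πDt) = 8.389 m, giving peak height M/(n_e·A·√(4πDt)) = 12/(0.33 × 240 × 8.389) = 0.01806 kg/m³.
(x−vt)²/(4Dt) = (3.84)²/(4 × 0.28 × 20) = 0.6583; exp(−0.6583) = 0.5177.
C = 0.01806 × 0.5177 = 0.00935 kg/m³.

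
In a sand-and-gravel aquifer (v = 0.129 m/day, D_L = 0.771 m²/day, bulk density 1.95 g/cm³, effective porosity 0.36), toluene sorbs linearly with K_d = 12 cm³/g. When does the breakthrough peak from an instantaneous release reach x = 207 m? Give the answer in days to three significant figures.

103000 days

Retardation factor R = 1 + ρ_b·K_d/n = 1 + 1.95 × 12/0.36 = 66.00.
Sorption retards both mechanisms: v_R = v/R = 0.001955 m/day, D_R = D/R = 0.01168 m²/day.
Peak time from v_R²t² + 2D_R t − x² = 0: t = (√(D_R² + v_R²x²) − D_R)/v_R².
√(D_R² + v_R²x²) = √(0.01168² + 0.001955² × 207²) = 0.4049; v_R² = 3.822e-06.
t = (0.4049 − 0.01168)/3.822e-06 = 103000 days.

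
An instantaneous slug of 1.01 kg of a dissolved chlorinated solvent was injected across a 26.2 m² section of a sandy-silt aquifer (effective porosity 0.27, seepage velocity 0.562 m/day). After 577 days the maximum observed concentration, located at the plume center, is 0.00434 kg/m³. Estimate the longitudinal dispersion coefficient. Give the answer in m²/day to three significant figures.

At the plume center C_max = M/(n_e·A·√(4πDt)), so D = M²/(4πt·(n_e·A·C_max)²).
n_e·A·C_max = 0.27 × 26.2 × 0.00434 = 0.03070 kg/m.
D = 1.01²/(4π × 577 × 0.03070²) = 0.149 m²/day.

0.149 m²/day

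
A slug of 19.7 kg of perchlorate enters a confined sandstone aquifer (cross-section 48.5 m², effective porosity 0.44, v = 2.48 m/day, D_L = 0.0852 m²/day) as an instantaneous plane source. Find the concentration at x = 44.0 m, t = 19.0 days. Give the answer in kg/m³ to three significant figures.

0.0455 kg/m³

For an instantaneous plane source, C(x,t) = M/(n_e·A·√(4πDt)) · exp(−(x−vt)²/(4Dt)), with n_e·A the pore (flow) area.
Plume center vt = 2.48 × 19.0 = 47.12 m, so the well at 44.0 m is 3.12 m upgradient of the peak.
√(4πDt) = 4.510 m, giving peak height M/(n_e·A·√(4πDt)) = 19.7/(0.44 × 48.5 × 4.510) = 0.2047 kg/m³.
(x−vt)²/(4Dt) = (-3.12)²/(4 × 0.0852 × 19.0) = 1.503; exp(−1.503) = 0.2225.
C = 0.2047 × 0.2225 = 0.0455 kg/m³.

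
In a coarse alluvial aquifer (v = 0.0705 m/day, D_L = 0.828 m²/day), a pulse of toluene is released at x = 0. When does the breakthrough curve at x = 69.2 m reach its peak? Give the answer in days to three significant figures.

829 days

For the 1D instantaneous-source solution, setting ∂C/∂t = 0 at fixed x gives v²t² + 2Dt − x² = 0, so t = (√(D² + v²x²) − D)/v².
√(D² + v²x²) = √(0.828² + 0.0705² × 69.2²) = 4.948; v² = 0.00497025.
t = (4.948 − 0.828)/0.00497025 = 829 days (vs. the pure-advection estimate x/v = 982 d).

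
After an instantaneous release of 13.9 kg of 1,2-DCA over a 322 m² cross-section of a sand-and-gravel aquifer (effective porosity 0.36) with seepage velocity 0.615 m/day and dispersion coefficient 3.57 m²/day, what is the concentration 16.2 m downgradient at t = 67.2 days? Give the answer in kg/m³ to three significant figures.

0.00113 kg/m³

For an instantaneous plane source, C(x,t) = M/(n_e·A·√(4πDt)) · exp(−(x−vt)²/(4Dt)), with n_e·A the pore (flow) area.
Plume center vt = 0.615 × 67.2 = 41.328 m, so the well at 16.2 m is 25.128 m upgradient of the peak.
√(4πDt) = 54.91 m, giving peak height M/(n_e·A·√(4πDt)) = 13.9/(0.36 × 322 × 54.91) = 0.002184 kg/m³.
(x−vt)²/(4Dt) = (-25.128)²/(4 × 3.57 × 67.2) = 0.6580; exp(−0.6580) = 0.5179.
C = 0.002184 × 0.5179 = 0.00113 kg/m³.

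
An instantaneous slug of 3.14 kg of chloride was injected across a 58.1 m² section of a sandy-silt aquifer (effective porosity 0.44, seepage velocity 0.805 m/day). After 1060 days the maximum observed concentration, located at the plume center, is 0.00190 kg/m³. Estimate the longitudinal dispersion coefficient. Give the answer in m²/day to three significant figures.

0.314 m²/day

At the plume center C_max = M/(n_e·A·√(4πDt)), so D = M²/(4πt·(n_e·A·C_max)²).
n_e·A·C_max = 0.44 × 58.1 × 0.00190 = 0.04857 kg/m.
D = 3.14²/(4π × 1060 × 0.04857²) = 0.314 m²/day.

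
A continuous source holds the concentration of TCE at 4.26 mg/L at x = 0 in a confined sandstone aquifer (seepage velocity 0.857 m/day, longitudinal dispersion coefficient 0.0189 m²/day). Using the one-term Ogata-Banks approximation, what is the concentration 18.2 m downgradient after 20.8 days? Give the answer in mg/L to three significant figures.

1.43 mg/L

For a continuous step input, C/C₀ ≈ ½·erfc((x−vt)/(2√(Dt))).
vt = 0.857 × 20.8 = 17.8256 m and 2√(Dt) = 2√(0.0189 × 20.8) = 1.254 m.
Argument (x−vt)/(2√(Dt)) = (18.2 − 17.8256)/1.254 = 0.2986; ½·erfc(0.2986) = 0.3364.
C = 4.26 × 0.3364 = 1.43 mg/L.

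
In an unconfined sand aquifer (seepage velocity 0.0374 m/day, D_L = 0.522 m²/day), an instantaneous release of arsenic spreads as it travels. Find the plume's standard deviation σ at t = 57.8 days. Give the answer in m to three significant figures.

Dispersive spreading gives a Gaussian with σ² = 2Dt; advection only shifts the center.
σ = √(2 × 0.522 × 57.8) = 7.77 m.

7.77 m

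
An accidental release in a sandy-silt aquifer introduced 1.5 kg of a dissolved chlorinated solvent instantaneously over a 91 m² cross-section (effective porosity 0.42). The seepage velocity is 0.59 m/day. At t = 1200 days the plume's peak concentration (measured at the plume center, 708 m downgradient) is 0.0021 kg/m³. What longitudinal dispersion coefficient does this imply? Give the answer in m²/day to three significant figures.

0.0232 m²/day

At the plume center C_max = M/(n_e·A·√(4πDt)), so D = M²/(4πt·(n_e·A·C_max)²).
n_e·A·C_max = 0.42 × 91 × 0.0021 = 0.08026 kg/m.
D = 1.5²/(4π × 1200 × 0.08026²) = 0.0232 m²/day.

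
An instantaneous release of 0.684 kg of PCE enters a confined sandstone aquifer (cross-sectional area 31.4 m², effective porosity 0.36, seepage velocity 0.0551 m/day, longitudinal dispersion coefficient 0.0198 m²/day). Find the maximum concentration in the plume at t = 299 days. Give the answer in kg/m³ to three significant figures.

The peak of an instantaneous 1D plume sits at x = vt; there the Gaussian factor is 1 and C_max = M/(n_e·A·√(4πDt)), where n_e·A is the pore area the mass is dissolved in.
√(4πDt) = √(4π × 0.0198 × 299) = 8.625 m, so C_max = 0.684/(0.36 × 31.4 × 8.625) = 0.00702 kg/m³.

0.00702 kg/m³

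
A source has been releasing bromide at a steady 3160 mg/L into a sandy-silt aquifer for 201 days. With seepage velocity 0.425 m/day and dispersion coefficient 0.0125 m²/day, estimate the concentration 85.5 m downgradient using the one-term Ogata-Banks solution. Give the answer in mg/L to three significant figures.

1540 mg/L

For a continuous step input, C/C₀ ≈ ½·erfc((x−vt)/(2√(Dt))).
vt = 0.425 × 201 = 85.425 m and 2√(Dt) = 2√(0.0125 × 201) = 3.170 m.
Argument (x−vt)/(2√(Dt)) = (85.5 − 85.425)/3.170 = 0.02366; ½·erfc(0.02366) = 0.4867.
C = 3160 × 0.4867 = 1540 mg/L.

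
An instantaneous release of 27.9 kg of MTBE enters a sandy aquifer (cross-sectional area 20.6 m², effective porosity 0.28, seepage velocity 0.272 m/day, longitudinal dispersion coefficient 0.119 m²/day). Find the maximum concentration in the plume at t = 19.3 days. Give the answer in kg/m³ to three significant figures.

The peak of an instantaneous 1D plume sits at x = vt; there the Gaussian factor is 1 and C_max = M/(n_e·A·√(4πDt)), where n_e·A is the pore area the mass is dissolved in.
√(4πDt) = √(4π × 0.119 × 19.3) = 5.372 m, so C_max = 27.9/(0.28 × 20.6 × 5.372) = 0.900 kg/m³.

0.900 kg/m³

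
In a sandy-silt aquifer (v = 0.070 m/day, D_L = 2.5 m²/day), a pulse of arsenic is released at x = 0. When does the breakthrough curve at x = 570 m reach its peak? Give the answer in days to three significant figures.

For the 1D instantaneous-source solution, setting ∂C/∂t = 0 at fixed x gives v²t² + 2Dt − x² = 0, so t = (√(D² + v²x²) − D)/v².
√(D² + v²x²) = √(2.5² + 0.070² × 570²) = 39.98; v² = 0.0049.
t = (39.98 − 2.5)/0.0049 = 7650 days (vs. the pure-advection estimate x/v = 8140 d).

7650 days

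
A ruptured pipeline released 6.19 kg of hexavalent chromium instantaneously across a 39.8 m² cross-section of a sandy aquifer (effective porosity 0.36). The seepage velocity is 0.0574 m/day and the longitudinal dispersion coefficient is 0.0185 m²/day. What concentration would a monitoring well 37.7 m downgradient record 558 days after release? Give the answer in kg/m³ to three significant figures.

0.0174 kg/m³

For an instantaneous plane source, C(x,t) = M/(n_e·A·√(4πDt)) · exp(−(x−vt)²/(4Dt)), with n_e·A the pore (flow) area.
Plume center vt = 0.0574 × 558 = 32.0292 m, so the well at 37.7 m is 5.6708 m downgradient of the peak.
√(4πDt) = 11.39 m, giving peak height M/(n_e·A·√(4πDt)) = 6.19/(0.36 × 39.8 × 11.39) = 0.03793 kg/m³.
(x−vt)²/(4Dt) = (5.6708)²/(4 × 0.0185 × 558) = 0.7788; exp(−0.7788) = 0.4590.
C = 0.03793 × 0.4590 = 0.0174 kg/m³.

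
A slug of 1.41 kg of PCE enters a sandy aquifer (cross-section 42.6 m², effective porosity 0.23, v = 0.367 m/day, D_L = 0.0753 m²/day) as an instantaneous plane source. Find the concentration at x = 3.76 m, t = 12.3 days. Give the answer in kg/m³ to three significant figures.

0.0362 kg/m³

For an instantaneous plane source, C(x,t) = M/(n_e·A·√(4πDt)) · exp(−(x−vt)²/(4Dt)), with n_e·A the pore (flow) area.
Plume center vt = 0.367 × 12.3 = 4.5141 m, so the well at 3.76 m is 0.7541 m upgradient of the peak.
√(4πDt) = 3.412 m, giving peak height M/(n_e·A·√(4πDt)) = 1.41/(0.23 × 42.6 × 3.412) = 0.04218 kg/m³.
(x−vt)²/(4Dt) = (-0.7541)²/(4 × 0.0753 × 12.3) = 0.1535; exp(−0.1535) = 0.8577.
C = 0.04218 × 0.8577 = 0.0362 kg/m³.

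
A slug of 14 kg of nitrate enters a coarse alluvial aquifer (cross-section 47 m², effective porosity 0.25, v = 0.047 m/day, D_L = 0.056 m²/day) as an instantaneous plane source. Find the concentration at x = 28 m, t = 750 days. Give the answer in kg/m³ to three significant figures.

0.0379 kg/m³

For an instantaneous plane source, C(x,t) = M/(n_e·A·√(4πDt)) · exp(−(x−vt)²/(4Dt)), with n_e·A the pore (flow) area.
Plume center vt = 0.047 × 750 = 35.25 m, so the well at 28 m is 7.25 m upgradient of the peak.
√(4πDt) = 22.97 m, giving peak height M/(n_e·A·√(4πDt)) = 14/(0.25 × 47 × 22.97) = 0.05187 kg/m³.
(x−vt)²/(4Dt) = (-7.25)²/(4 × 0.056 × 750) = 0.3129; exp(−0.3129) = 0.7313.
C = 0.05187 × 0.7313 = 0.0379 kg/m³.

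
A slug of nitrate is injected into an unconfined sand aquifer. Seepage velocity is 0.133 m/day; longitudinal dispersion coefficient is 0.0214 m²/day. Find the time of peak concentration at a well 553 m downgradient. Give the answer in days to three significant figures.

For the 1D instantaneous-source solution, setting ∂C/∂t = 0 at fixed x gives v²t² + 2Dt − x² = 0, so t = (√(D² + v²x²) − D)/v².
√(D² + v²x²) = √(0.0214² + 0.133² × 553²) = 73.55; v² = 0.017689.
t = (73.55 − 0.0214)/0.017689 = 4160 days (vs. the pure-advection estimate x/v = 4160 d).

4160 days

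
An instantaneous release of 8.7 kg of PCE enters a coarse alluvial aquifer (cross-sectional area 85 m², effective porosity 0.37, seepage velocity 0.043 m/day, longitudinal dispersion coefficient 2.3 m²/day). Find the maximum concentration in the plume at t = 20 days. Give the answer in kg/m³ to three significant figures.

0.0115 kg/m³

The peak of an instantaneous 1D plume sits at x = vt; there the Gaussian factor is 1 and C_max = M/(n_e·A·√(4πDt)), where n_e·A is the pore area the mass is dissolved in.
√(4πDt) = √(4π × 2.3 × 20) = 24.04 m, so C_max = 8.7/(0.37 × 85 × 24.04) = 0.0115 kg/m³.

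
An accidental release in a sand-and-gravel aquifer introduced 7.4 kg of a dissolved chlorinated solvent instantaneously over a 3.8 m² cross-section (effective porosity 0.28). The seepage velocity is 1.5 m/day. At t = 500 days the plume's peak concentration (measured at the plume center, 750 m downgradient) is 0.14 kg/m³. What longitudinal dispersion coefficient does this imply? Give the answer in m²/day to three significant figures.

0.393 m²/day

At the plume center C_max = M/(n_e·A·√(4πDt)), so D = M²/(4πt·(n_e·A·C_max)²).
n_e·A·C_max = 0.28 × 3.8 × 0.14 = 0.1490 kg/m.
D = 7.4²/(4π × 500 × 0.1490²) = 0.393 m²/day.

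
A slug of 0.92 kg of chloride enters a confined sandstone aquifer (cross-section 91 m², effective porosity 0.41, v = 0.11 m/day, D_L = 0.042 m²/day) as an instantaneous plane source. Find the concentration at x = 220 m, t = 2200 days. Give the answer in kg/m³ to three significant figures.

For an instantaneous plane source, C(x,t) = M/(n_e·A·√(4πDt)) · exp(−(x−vt)²/(4Dt)), with n_e·A the pore (flow) area.
Plume center vt = 0.11 × 2200 = 242 m, so the well at 220 m is 22 m upgradient of the peak.
√(4πDt) = 34.08 m, giving peak height M/(n_e·A·√(4πDt)) = 0.92/(0.41 × 91 × 34.08) = 0.0007235 kg/m³.
(x−vt)²/(4Dt) = (-22)²/(4 × 0.042 × 2200) = 1.310; exp(−1.310) = 0.2698.
C = 0.0007235 × 0.2698 = 0.000195 kg/m³.

0.000195 kg/m³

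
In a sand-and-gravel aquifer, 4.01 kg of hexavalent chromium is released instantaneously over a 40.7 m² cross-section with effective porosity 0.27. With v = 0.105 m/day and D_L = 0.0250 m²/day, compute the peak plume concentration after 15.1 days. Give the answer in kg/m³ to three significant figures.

0.168 kg/m³

The peak of an instantaneous 1D plume sits at x = vt; there the Gaussian factor is 1 and C_max = M/(n_e·A·√(4πDt)), where n_e·A is the pore area the mass is dissolved in.
√(4πDt) = √(4π × 0.0250 × 15.1) = 2.178 m, so C_max = 4.01/(0.27 × 40.7 × 2.178) = 0.168 kg/m³.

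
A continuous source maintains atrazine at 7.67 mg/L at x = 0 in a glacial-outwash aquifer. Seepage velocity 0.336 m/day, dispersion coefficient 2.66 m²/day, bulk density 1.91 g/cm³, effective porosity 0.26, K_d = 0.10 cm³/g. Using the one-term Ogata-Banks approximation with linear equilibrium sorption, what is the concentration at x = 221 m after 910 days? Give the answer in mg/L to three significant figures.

1.52 mg/L

Retardation factor R = 1 + ρ_b·K_d/n = 1 + 1.91 × 0.10/0.26 = 1.735.
Sorption retards both mechanisms: v_R = v/R = 0.1937 m/day, D_R = D/R = 1.533 m²/day.
v_R·t = 0.1937 × 910 = 176.267 m; 2√(D_R t) = 74.70 m; argument = (221 − 176.267)/74.70 = 0.5988.
C = C₀ × ½·erfc(0.5988) = 7.67 × 0.1985 = 1.52 mg/L.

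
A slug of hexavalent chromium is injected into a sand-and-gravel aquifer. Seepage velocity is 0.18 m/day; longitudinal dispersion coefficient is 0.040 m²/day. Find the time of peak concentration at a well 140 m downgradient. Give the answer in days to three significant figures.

For the 1D instantaneous-source solution, setting ∂C/∂t = 0 at fixed x gives v²t² + 2Dt − x² = 0, so t = (√(D² + v²x²) − D)/v².
√(D² + v²x²) = √(0.040² + 0.18² × 140²) = 25.20; v² = 0.0324.
t = (25.20 − 0.040)/0.0324 = 777 days (vs. the pure-advection estimate x/v = 778 d).

777 days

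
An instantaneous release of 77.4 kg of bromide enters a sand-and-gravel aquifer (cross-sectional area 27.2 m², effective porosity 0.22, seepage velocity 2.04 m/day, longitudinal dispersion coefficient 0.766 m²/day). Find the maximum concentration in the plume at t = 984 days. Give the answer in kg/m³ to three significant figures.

0.133 kg/m³

The peak of an instantaneous 1D plume sits at x = vt; there the Gaussian factor is 1 and C_max = M/(n_e·A·√(4πDt)), where n_e·A is the pore area the mass is dissolved in.
√(4πDt) = √(4π × 0.766 × 984) = 97.32 m, so C_max = 77.4/(0.22 × 27.2 × 97.32) = 0.133 kg/m³.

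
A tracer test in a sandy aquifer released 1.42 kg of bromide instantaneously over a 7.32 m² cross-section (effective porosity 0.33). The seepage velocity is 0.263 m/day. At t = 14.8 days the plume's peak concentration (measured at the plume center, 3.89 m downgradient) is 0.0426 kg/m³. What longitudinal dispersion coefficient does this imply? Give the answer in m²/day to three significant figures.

At the plume center C_max = M/(n_e·A·√(4πDt)), so D = M²/(4πt·(n_e·A·C_max)²).
n_e·A·C_max = 0.33 × 7.32 × 0.0426 = 0.1029 kg/m.
D = 1.42²/(4π × 14.8 × 0.1029²) = 1.02 m²/day.

1.02 m²/day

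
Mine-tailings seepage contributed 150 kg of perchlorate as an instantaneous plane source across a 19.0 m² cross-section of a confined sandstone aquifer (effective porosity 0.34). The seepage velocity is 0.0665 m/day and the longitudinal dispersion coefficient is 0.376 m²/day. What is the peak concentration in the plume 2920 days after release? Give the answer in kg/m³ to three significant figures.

0.198 kg/m³

The peak of an instantaneous 1D plume sits at x = vt; there the Gaussian factor is 1 and C_max = M/(n_e·A·√(4πDt)), where n_e·A is the pore area the mass is dissolved in.
√(4πDt) = √(4π × 0.376 × 2920) = 117.5 m, so C_max = 150/(0.34 × 19.0 × 117.5) = 0.198 kg/m³.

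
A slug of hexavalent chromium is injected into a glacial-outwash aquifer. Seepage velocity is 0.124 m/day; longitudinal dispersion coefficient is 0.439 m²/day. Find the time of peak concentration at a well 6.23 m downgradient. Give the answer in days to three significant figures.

29.2 days

For the 1D instantaneous-source solution, setting ∂C/∂t = 0 at fixed x gives v²t² + 2Dt − x² = 0, so t = (√(D² + v²x²) − D)/v².
√(D² + v²x²) = √(0.439² + 0.124² × 6.23²) = 0.8885; v² = 0.015376.
t = (0.8885 − 0.439)/0.015376 = 29.2 days (vs. the pure-advection estimate x/v = 50.2 d).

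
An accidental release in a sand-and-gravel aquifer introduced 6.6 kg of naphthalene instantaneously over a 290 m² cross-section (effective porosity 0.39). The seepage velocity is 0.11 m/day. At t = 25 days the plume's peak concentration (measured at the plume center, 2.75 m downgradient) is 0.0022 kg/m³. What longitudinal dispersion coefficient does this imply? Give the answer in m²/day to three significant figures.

2.24 m²/day

At the plume center C_max = M/(n_e·A·√(4πDt)), so D = M²/(4πt·(n_e·A·C_max)²).
n_e·A·C_max = 0.39 × 290 × 0.0022 = 0.2488 kg/m.
D = 6.6²/(4π × 25 × 0.2488²) = 2.24 m²/day.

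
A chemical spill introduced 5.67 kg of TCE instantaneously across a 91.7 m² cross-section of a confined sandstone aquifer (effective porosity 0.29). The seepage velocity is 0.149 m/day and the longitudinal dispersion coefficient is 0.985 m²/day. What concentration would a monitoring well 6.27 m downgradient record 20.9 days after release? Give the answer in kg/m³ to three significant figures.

For an instantaneous plane source, C(x,t) = M/(n_e·A·√(4πDt)) · exp(−(x−vt)²/(4Dt)), with n_e·A the pore (flow) area.
Plume center vt = 0.149 × 20.9 = 3.1141 m, so the well at 6.27 m is 3.1559 m downgradient of the peak.
√(4πDt) = 16.08 m, giving peak height M/(n_e·A·√(4πDt)) = 5.67/(0.29 × 91.7 × 16.08) = 0.01326 kg/m³.
(x−vt)²/(4Dt) = (3.1559)²/(4 × 0.985 × 20.9) = 0.1209; exp(−0.1209) = 0.8861.
C = 0.01326 × 0.8861 = 0.0117 kg/m³.

0.0117 kg/m³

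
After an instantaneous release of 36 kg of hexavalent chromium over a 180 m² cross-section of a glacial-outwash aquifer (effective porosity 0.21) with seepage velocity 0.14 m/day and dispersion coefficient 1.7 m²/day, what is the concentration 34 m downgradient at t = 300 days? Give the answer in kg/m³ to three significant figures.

0.0115 kg/m³

For an instantaneous plane source, C(x,t) = M/(n_e·A·√(4πDt)) · exp(−(x−vt)²/(4Dt)), with n_e·A the pore (flow) area.
Plume center vt = 0.14 × 300 = 42 m, so the well at 34 m is 8 m upgradient of the peak.
√(4πDt) = 80.06 m, giving peak height M/(n_e·A·√(4πDt)) = 36/(0.21 × 180 × 80.06) = 0.01190 kg/m³.
(x−vt)²/(4Dt) = (-8)²/(4 × 1.7 × 300) = 0.03137; exp(−0.03137) = 0.9691.
C = 0.01190 × 0.9691 = 0.0115 kg/m³.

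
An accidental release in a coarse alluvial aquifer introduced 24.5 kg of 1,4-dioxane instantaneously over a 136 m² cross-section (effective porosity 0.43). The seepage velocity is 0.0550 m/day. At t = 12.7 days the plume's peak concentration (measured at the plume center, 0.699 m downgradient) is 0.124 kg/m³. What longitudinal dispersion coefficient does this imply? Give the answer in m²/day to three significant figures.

At the plume center C_max = M/(n_e·A·√(4πDt)), so D = M²/(4πt·(n_e·A·C_max)²).
n_e·A·C_max = 0.43 × 136 × 0.124 = 7.252 kg/m.
D = 24.5²/(4π × 12.7 × 7.252²) = 0.0715 m²/day.

0.0715 m²/day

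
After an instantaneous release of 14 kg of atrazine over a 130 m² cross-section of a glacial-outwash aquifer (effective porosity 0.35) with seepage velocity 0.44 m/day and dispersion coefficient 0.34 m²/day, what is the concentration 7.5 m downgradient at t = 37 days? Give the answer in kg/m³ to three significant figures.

For an instantaneous plane source, C(x,t) = M/(n_e·A·√(4πDt)) · exp(−(x−vt)²/(4Dt)), with n_e·A the pore (flow) area.
Plume center vt = 0.44 × 37 = 16.28 m, so the well at 7.5 m is 8.78 m upgradient of the peak.
√(4πDt) = 12.57 m, giving peak height M/(n_e·A·√(4πDt)) = 14/(0.35 × 130 × 12.57) = 0.02448 kg/m³.
(x−vt)²/(4Dt) = (-8.78)²/(4 × 0.34 × 37) = 1.532; exp(−1.532) = 0.2161.
C = 0.02448 × 0.2161 = 0.00529 kg/m³.

0.00529 kg/m³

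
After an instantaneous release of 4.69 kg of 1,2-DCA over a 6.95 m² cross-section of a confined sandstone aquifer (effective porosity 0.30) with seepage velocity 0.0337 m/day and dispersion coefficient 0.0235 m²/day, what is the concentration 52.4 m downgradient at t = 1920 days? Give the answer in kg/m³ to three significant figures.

For an instantaneous plane source, C(x,t) = M/(n_e·A·√(4πDt)) · exp(−(x−vt)²/(4Dt)), with n_e·A the pore (flow) area.
Plume center vt = 0.0337 × 1920 = 64.704 m, so the well at 52.4 m is 12.304 m upgradient of the peak.
√(4πDt) = 23.81 m, giving peak height M/(n_e·A·√(4πDt)) = 4.69/(0.30 × 6.95 × 23.81) = 0.09447 kg/m³.
(x−vt)²/(4Dt) = (-12.304)²/(4 × 0.0235 × 1920) = 0.8388; exp(−0.8388) = 0.4322.
C = 0.09447 × 0.4322 = 0.0408 kg/m³.

0.0408 kg/m³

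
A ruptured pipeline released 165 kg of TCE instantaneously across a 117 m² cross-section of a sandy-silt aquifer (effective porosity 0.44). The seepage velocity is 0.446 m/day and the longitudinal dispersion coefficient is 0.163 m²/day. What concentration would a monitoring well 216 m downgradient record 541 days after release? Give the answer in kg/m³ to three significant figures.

For an instantaneous plane source, C(x,t) = M/(n_e·A·√(4πDt)) · exp(−(x−vt)²/(4Dt)), with n_e·A the pore (flow) area.
Plume center vt = 0.446 × 541 = 241.286 m, so the well at 216 m is 25.286 m upgradient of the peak.
√(4πDt) = 33.29 m, giving peak height M/(n_e·A·√(4πDt)) = 165/(0.44 × 117 × 33.29) = 0.09628 kg/m³.
(x−vt)²/(4Dt) = (-25.286)²/(4 × 0.163 × 541) = 1.813; exp(−1.813) = 0.1632.
C = 0.09628 × 0.1632 = 0.0157 kg/m³.

0.0157 kg/m³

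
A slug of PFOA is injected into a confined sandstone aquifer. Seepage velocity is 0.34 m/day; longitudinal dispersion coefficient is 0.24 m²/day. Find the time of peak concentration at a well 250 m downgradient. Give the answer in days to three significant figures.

733 days

For the 1D instantaneous-source solution, setting ∂C/∂t = 0 at fixed x gives v²t² + 2Dt − x² = 0, so t = (√(D² + v²x²) − D)/v².
√(D² + v²x²) = √(0.24² + 0.34² × 250²) = 85.00; v² = 0.1156.
t = (85.00 − 0.24)/0.1156 = 733 days (vs. the pure-advection estimate x/v = 735 d).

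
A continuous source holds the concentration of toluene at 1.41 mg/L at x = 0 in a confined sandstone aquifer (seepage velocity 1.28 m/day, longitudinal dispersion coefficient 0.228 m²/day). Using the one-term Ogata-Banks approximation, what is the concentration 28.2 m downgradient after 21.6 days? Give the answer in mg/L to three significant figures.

0.607 mg/L

For a continuous step input, C/C₀ ≈ ½·erfc((x−vt)/(2√(Dt))).
vt = 1.28 × 21.6 = 27.648 m and 2√(Dt) = 2√(0.228 × 21.6) = 4.438 m.
Argument (x−vt)/(2√(Dt)) = (28.2 − 27.648)/4.438 = 0.1244; ½·erfc(0.1244) = 0.4302.
C = 1.41 × 0.4302 = 0.607 mg/L.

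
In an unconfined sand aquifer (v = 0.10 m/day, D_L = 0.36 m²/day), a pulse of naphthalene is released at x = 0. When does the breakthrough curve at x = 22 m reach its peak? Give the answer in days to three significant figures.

187 days

For the 1D instantaneous-source solution, setting ∂C/∂t = 0 at fixed x gives v²t² + 2Dt − x² = 0, so t = (√(D² + v²x²) − D)/v².
√(D² + v²x²) = √(0.36² + 0.10² × 22²) = 2.229; v² = 0.01.
t = (2.229 − 0.36)/0.01 = 187 days (vs. the pure-advection estimate x/v = 220 d).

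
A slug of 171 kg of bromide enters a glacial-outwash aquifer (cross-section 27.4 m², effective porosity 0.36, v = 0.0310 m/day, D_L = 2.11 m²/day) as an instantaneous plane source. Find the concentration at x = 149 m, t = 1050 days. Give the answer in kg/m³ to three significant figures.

For an instantaneous plane source, C(x,t) = M/(n_e·A·√(4πDt)) · exp(−(x−vt)²/(4Dt)), with n_e·A the pore (flow) area.
Plume center vt = 0.0310 × 1050 = 32.55 m, so the well at 149 m is 116.45 m downgradient of the peak.
√(4πDt) = 166.9 m, giving peak height M/(n_e·A·√(4πDt)) = 171/(0.36 × 27.4 × 166.9) = 0.1039 kg/m³.
(x−vt)²/(4Dt) = (116.45)²/(4 × 2.11 × 1050) = 1.530; exp(−1.530) = 0.2165.
C = 0.1039 × 0.2165 = 0.0225 kg/m³.

0.0225 kg/m³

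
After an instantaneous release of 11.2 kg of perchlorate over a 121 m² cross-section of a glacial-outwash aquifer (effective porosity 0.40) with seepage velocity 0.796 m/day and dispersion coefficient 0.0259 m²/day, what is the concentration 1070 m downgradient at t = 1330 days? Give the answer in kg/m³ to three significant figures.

0.00439 kg/m³

For an instantaneous plane source, C(x,t) = M/(n_e·A·√(4πDt)) · exp(−(x−vt)²/(4Dt)), with n_e·A the pore (flow) area.
Plume center vt = 0.796 × 1330 = 1058.68 m, so the well at 1070 m is 11.32 m downgradient of the peak.
√(4πDt) = 20.81 m, giving peak height M/(n_e·A·√(4πDt)) = 11.2/(0.40 × 121 × 20.81) = 0.01112 kg/m³.
(x−vt)²/(4Dt) = (11.32)²/(4 × 0.0259 × 1330) = 0.9300; exp(−0.9300) = 0.3946.
C = 0.01112 × 0.3946 = 0.00439 kg/m³.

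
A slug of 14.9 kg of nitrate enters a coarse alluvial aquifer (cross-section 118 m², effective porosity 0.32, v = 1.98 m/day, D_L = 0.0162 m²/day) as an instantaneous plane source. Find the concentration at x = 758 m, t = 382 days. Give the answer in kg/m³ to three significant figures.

0.0401 kg/m³

For an instantaneous plane source, C(x,t) = M/(n_e·A·√(4πDt)) · exp(−(x−vt)²/(4Dt)), with n_e·A the pore (flow) area.
Plume center vt = 1.98 × 382 = 756.36 m, so the well at 758 m is 1.64 m downgradient of the peak.
√(4πDt) = 8.818 m, giving peak height M/(n_e·A·√(4πDt)) = 14.9/(0.32 × 118 × 8.818) = 0.04475 kg/m³.
(x−vt)²/(4Dt) = (1.64)²/(4 × 0.0162 × 382) = 0.1087; exp(−0.1087) = 0.8970.
C = 0.04475 × 0.8970 = 0.0401 kg/m³.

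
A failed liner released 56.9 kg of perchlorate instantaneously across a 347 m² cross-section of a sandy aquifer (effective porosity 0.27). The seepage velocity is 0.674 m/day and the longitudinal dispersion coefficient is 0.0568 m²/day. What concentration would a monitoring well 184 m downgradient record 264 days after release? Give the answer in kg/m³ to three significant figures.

For an instantaneous plane source, C(x,t) = M/(n_e·A·√(4πDt)) · exp(−(x−vt)²/(4Dt)), with n_e·A the pore (flow) area.
Plume center vt = 0.674 × 264 = 177.936 m, so the well at 184 m is 6.064 m downgradient of the peak.
√(4πDt) = 13.73 m, giving peak height M/(n_e·A·√(4πDt)) = 56.9/(0.27 × 347 × 13.73) = 0.04423 kg/m³.
(x−vt)²/(4Dt) = (6.064)²/(4 × 0.0568 × 264) = 0.6131; exp(−0.6131) = 0.5417.
C = 0.04423 × 0.5417 = 0.0240 kg/m³.

0.0240 kg/m³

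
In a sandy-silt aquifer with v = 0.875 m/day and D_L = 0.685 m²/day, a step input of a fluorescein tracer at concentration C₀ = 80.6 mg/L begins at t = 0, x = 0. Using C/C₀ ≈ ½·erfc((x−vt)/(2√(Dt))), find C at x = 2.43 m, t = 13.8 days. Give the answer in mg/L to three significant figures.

For a continuous step input, C/C₀ ≈ ½·erfc((x−vt)/(2√(Dt))).
vt = 0.875 × 13.8 = 12.075 m and 2√(Dt) = 2√(0.685 × 13.8) = 6.149 m.
Argument (x−vt)/(2√(Dt)) = (2.43 − 12.075)/6.149 = -1.569; ½·erfc(-1.569) = 0.9868.
C = 80.6 × 0.9868 = 79.5 mg/L.

79.5 mg/L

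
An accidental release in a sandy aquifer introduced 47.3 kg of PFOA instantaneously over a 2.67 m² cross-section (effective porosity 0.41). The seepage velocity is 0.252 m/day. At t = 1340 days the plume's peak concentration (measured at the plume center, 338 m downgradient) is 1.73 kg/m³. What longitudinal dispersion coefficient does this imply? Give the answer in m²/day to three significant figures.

At the plume center C_max = M/(n_e·A·√(4πDt)), so D = M²/(4πt·(n_e·A·C_max)²).
n_e·A·C_max = 0.41 × 2.67 × 1.73 = 1.894 kg/m.
D = 47.3²/(4π × 1340 × 1.894²) = 0.0370 m²/day.

0.0370 m²/day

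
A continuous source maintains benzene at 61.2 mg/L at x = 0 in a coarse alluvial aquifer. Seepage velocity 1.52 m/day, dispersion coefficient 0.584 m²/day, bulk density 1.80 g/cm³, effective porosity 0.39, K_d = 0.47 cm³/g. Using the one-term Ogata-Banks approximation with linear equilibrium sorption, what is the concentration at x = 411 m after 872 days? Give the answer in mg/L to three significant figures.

Retardation factor R = 1 + ρ_b·K_d/n = 1 + 1.80 × 0.47/0.39 = 3.169.
Sorption retards both mechanisms: v_R = v/R = 0.4796 m/day, D_R = D/R = 0.1843 m²/day.
v_R·t = 0.4796 × 872 = 418.2112 m; 2√(D_R t) = 25.35 m; argument = (411 − 418.2112)/25.35 = -0.2845.
C = C₀ × ½·erfc(-0.2845) = 61.2 × 0.6563 = 40.2 mg/L.

40.2 mg/L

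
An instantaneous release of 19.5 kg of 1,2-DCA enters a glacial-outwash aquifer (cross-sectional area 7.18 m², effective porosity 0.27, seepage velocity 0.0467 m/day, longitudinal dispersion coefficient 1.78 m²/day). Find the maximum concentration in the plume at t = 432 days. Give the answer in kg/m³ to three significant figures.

The peak of an instantaneous 1D plume sits at x = vt; there the Gaussian factor is 1 and C_max = M/(n_e·A·√(4πDt)), where n_e·A is the pore area the mass is dissolved in.
√(4πDt) = √(4π × 1.78 × 432) = 98.30 m, so C_max = 19.5/(0.27 × 7.18 × 98.30) = 0.102 kg/m³.

0.102 kg/m³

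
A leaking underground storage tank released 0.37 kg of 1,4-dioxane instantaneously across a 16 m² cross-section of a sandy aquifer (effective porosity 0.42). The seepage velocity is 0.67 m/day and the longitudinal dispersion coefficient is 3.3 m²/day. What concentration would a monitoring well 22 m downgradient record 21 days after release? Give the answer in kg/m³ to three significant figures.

0.00149 kg/m³

For an instantaneous plane source, C(x,t) = M/(n_e·A·√(4πDt)) · exp(−(x−vt)²/(4Dt)), with n_e·A the pore (flow) area.
Plume center vt = 0.67 × 21 = 14.07 m, so the well at 22 m is 7.93 m downgradient of the peak.
√(4πDt) = 29.51 m, giving peak height M/(n_e·A·√(4πDt)) = 0.37/(0.42 × 16 × 29.51) = 0.001866 kg/m³.
(x−vt)²/(4Dt) = (7.93)²/(4 × 3.3 × 21) = 0.2269; exp(−0.2269) = 0.7970.
C = 0.001866 × 0.7970 = 0.00149 kg/m³.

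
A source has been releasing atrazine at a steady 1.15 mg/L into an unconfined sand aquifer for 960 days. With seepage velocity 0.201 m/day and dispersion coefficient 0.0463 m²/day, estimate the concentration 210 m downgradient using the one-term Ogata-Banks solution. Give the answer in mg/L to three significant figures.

For a continuous step input, C/C₀ ≈ ½·erfc((x−vt)/(2√(Dt))).
vt = 0.201 × 960 = 192.96 m and 2√(Dt) = 2√(0.0463 × 960) = 13.33 m.
Argument (x−vt)/(2√(Dt)) = (210 − 192.96)/13.33 = 1.278; ½·erfc(1.278) = 0.03535.
C = 1.15 × 0.03535 = 0.0407 mg/L.

0.0407 mg/L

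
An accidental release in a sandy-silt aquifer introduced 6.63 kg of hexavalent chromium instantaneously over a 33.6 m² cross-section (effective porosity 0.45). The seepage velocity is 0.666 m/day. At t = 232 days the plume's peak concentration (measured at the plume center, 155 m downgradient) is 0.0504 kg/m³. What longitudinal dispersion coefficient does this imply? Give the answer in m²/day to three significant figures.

0.0260 m²/day

At the plume center C_max = M/(n_e·A·√(4πDt)), so D = M²/(4πt·(n_e·A·C_max)²).
n_e·A·C_max = 0.45 × 33.6 × 0.0504 = 0.7620 kg/m.
D = 6.63²/(4π × 232 × 0.7620²) = 0.0260 m²/day.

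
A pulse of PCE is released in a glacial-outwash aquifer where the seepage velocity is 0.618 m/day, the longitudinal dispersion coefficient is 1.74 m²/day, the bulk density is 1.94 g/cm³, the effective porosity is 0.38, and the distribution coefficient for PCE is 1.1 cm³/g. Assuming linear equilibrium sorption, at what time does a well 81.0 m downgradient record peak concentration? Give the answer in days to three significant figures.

838 days

Retardation factor R = 1 + ρ_b·K_d/n = 1 + 1.94 × 1.1/0.38 = 6.616.
Sorption retards both mechanisms: v_R = v/R = 0.09341 m/day, D_R = D/R = 0.2630 m²/day.
Peak time from v_R²t² + 2D_R t − x² = 0: t = (√(D_R² + v_R²x²) − D_R)/v_R².
√(D_R² + v_R²x²) = √(0.2630² + 0.09341² × 81.0²) = 7.571; v_R² = 0.008725.
t = (7.571 − 0.2630)/0.008725 = 838 days.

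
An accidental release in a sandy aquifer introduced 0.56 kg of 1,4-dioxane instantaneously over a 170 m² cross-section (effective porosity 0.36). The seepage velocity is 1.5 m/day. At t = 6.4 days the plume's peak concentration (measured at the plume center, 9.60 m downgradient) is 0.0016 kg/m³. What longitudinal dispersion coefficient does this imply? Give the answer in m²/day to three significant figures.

0.407 m²/day

At the plume center C_max = M/(n_e·A·√(4πDt)), so D = M²/(4πt·(n_e·A·C_max)²).
n_e·A·C_max = 0.36 × 170 × 0.0016 = 0.09792 kg/m.
D = 0.56²/(4π × 6.4 × 0.09792²) = 0.407 m²/day.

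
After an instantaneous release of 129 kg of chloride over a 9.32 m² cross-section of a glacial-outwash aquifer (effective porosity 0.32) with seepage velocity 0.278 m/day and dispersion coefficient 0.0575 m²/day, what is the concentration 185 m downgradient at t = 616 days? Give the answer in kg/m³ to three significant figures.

For an instantaneous plane source, C(x,t) = M/(n_e·A·√(4πDt)) · exp(−(x−vt)²/(4Dt)), with n_e·A the pore (flow) area.
Plume center vt = 0.278 × 616 = 171.248 m, so the well at 185 m is 13.752 m downgradient of the peak.
√(4πDt) = 21.10 m, giving peak height M/(n_e·A·√(4πDt)) = 129/(0.32 × 9.32 × 21.10) = 2.050 kg/m³.
(x−vt)²/(4Dt) = (13.752)²/(4 × 0.0575 × 616) = 1.335; exp(−1.335) = 0.2632.
C = 2.050 × 0.2632 = 0.540 kg/m³.

0.540 kg/m³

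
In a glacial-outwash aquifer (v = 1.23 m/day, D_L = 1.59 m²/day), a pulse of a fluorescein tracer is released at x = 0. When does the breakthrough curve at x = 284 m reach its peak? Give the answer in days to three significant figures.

For the 1D instantaneous-source solution, setting ∂C/∂t = 0 at fixed x gives v²t² + 2Dt − x² = 0, so t = (√(D² + v²x²) − D)/v².
√(D² + v²x²) = √(1.59² + 1.23² × 284²) = 349.3; v² = 1.5129.
t = (349.3 − 1.59)/1.5129 = 230 days (vs. the pure-advection estimate x/v = 231 d).

230 days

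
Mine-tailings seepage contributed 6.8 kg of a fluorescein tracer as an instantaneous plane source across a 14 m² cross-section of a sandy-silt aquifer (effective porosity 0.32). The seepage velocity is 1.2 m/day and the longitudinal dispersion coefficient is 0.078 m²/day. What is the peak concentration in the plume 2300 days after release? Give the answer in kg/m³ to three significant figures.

The peak of an instantaneous 1D plume sits at x = vt; there the Gaussian factor is 1 and C_max = M/(n_e·A·√(4πDt)), where n_e·A is the pore area the mass is dissolved in.
√(4πDt) = √(4π × 0.078 × 2300) = 47.48 m, so C_max = 6.8/(0.32 × 14 × 47.48) = 0.0320 kg/m³.

0.0320 kg/m³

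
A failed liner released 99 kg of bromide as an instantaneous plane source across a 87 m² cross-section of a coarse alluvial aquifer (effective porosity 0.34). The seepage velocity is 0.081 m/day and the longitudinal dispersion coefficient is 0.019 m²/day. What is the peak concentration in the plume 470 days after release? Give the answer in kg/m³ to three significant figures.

0.316 kg/m³

The peak of an instantaneous 1D plume sits at x = vt; there the Gaussian factor is 1 and C_max = M/(n_e·A·√(4πDt)), where n_e·A is the pore area the mass is dissolved in.
√(4πDt) = √(4π × 0.019 × 470) = 10.59 m, so C_max = 99/(0.34 × 87 × 10.59) = 0.316 kg/m³.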